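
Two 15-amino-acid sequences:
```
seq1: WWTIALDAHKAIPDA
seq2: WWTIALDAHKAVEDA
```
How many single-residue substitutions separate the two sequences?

The sequences differ at positions 12, 13 (1-based) — 2 in total.

2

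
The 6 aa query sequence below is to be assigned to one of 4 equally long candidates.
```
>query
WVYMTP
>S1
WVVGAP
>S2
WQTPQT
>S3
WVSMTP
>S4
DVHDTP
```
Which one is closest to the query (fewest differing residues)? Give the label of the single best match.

S3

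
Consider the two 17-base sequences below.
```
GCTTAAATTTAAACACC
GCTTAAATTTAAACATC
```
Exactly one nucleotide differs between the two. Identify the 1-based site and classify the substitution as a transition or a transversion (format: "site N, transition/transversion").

The sequences differ only at site 16: C→T (pyrimidine→pyrimidine), a transition.

site 16, transition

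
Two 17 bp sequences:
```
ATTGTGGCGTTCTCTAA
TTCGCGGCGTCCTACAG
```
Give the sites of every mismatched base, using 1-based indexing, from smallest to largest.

1, 3, 5, 11, 14, 15, 17

Scanning 1-based: 1: A/T; 3: T/C; 5: T/C; 11: T/C; 14: C/A; 15: T/C; 17: A/G.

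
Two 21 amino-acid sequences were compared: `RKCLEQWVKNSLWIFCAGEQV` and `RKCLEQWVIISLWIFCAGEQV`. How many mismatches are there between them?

2

Mismatches (1-based): position 9: K→I; position 10: N→I.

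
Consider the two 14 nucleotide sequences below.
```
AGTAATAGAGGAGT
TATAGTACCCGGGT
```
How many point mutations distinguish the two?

7

The sequences differ at positions 1, 2, 5, 8, 9, 10, 12 (1-based) — 7 in total.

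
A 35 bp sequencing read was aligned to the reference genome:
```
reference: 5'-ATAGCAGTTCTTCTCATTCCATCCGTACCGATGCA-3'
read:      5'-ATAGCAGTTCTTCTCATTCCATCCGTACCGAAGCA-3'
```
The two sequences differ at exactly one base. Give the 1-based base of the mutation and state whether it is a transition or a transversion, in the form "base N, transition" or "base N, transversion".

The sequences differ only at base 32: T→A (pyrimidine→purine), a transversion.

base 32, transversion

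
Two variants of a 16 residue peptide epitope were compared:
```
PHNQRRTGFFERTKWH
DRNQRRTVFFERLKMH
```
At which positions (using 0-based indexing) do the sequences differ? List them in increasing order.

Differences at position 0 (P→D), position 1 (H→R), position 7 (G→V), position 12 (T→L), position 14 (W→M).

0, 1, 7, 12, 14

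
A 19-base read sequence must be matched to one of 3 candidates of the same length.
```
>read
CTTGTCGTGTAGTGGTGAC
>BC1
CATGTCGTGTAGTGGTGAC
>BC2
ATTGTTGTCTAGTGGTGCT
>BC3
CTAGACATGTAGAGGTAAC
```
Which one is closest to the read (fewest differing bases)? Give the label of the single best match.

BC1

BC1 differs at 1 base; BC2 differs at 5 bases; BC3 differs at 5 bases. The closest is BC1.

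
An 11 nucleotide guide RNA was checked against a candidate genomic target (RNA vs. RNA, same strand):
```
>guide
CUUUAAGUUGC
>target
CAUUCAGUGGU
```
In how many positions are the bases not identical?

4

Comparing position by position, 4 positions differ: 2 (U/A), 5 (A/C), 9 (U/G), 11 (C/U).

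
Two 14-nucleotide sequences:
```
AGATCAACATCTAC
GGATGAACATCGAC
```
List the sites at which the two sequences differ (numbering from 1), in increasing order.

1, 5, 12

Differences at site 1 (A→G), site 5 (C→G), site 12 (T→G).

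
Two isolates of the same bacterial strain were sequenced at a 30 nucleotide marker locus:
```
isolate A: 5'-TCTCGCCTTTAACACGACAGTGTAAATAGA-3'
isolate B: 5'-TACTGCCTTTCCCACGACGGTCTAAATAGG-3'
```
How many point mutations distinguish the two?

Comparing position by position, 8 sites differ: 2 (C/A), 3 (T/C), 4 (C/T), 11 (A/C), 12 (A/C), 19 (A/G), 22 (G/C), 30 (A/G).

8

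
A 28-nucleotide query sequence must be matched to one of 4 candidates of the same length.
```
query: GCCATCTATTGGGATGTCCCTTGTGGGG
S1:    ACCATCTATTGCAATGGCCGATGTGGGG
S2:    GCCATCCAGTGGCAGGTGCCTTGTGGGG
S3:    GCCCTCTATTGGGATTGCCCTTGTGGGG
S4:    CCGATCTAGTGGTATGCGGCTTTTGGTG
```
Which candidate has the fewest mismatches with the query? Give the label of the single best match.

Hamming distances to query — S1: 6; S2: 5; S3: 3; S4: 9.
Smallest is S3 with 3 mismatches.

S3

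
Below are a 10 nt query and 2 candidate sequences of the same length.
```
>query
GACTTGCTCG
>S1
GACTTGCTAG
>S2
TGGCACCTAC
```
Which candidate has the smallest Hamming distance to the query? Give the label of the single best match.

S1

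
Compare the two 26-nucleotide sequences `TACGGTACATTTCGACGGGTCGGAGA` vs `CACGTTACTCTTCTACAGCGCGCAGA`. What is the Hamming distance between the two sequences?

9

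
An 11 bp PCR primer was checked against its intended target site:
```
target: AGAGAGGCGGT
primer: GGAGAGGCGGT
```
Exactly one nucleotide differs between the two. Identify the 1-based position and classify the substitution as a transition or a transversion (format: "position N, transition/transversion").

Position 1 changes A→G. A is a purine and G is a purine, so this is a transition.

position 1, transition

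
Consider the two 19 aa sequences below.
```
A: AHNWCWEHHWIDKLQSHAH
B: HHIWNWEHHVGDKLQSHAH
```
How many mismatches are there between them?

5

Comparing position by position, 5 residues differ: 1 (A/H), 3 (N/I), 5 (C/N), 10 (W/V), 11 (I/G).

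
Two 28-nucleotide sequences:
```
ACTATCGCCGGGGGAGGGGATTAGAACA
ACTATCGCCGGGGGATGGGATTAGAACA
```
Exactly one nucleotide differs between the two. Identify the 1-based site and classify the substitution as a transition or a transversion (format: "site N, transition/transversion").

Site 16 changes G→T. G is a purine and T is a pyrimidine, so this is a transversion.

site 16, transversion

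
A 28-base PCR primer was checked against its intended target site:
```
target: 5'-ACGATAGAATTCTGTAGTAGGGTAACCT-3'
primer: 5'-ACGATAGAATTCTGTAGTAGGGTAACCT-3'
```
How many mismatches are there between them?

No positions differ; the sequences are identical.

0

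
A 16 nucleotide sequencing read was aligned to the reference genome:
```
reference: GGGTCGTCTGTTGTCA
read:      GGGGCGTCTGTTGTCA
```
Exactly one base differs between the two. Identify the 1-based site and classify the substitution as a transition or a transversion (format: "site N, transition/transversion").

site 4, transversion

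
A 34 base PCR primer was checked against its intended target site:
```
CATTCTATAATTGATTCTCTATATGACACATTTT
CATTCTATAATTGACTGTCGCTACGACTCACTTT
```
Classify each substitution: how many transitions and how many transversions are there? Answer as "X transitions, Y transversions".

Transitions (purine↔purine or pyrimidine↔pyrimidine): 15 T→C, 24 T→C, 31 T→C.
Transversions (purine↔pyrimidine): 17 C→G, 20 T→G, 21 A→C, 28 A→T.

3 transitions, 4 transversions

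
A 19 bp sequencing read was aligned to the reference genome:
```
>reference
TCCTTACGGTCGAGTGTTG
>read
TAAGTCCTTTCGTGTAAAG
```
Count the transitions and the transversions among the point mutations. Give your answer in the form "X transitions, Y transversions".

1 transition, 9 transversions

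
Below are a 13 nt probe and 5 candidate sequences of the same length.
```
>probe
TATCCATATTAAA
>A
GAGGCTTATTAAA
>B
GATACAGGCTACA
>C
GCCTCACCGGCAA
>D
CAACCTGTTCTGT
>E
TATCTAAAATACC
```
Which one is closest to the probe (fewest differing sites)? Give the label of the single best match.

A differs at 4 sites; B differs at 6 sites; C differs at 9 sites; D differs at 9 sites; E differs at 5 sites. The closest is A.

A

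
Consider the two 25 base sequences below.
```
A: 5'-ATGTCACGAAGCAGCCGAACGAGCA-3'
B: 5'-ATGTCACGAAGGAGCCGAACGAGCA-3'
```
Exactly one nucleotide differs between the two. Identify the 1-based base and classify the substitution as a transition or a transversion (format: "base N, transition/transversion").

base 12, transversion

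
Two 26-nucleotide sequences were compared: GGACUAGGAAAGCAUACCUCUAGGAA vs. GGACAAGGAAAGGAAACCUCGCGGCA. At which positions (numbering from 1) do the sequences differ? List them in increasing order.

5, 13, 15, 21, 22, 25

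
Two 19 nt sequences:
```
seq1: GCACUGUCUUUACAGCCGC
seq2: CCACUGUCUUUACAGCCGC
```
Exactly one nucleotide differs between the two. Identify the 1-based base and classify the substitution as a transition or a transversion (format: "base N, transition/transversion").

The sequences differ only at base 1: G→C (purine→pyrimidine), a transversion.

base 1, transversion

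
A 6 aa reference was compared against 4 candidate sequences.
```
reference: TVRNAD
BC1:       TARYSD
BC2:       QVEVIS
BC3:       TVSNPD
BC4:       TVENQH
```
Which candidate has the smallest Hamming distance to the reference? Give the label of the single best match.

BC1 differs at 3 positions; BC2 differs at 5 positions; BC3 differs at 2 positions; BC4 differs at 3 positions. The closest is BC3.

BC3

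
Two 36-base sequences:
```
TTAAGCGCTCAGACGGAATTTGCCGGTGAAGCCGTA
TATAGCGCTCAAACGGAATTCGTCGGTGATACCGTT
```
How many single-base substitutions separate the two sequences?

Comparing position by position, 8 sites differ: 2 (T/A), 3 (A/T), 12 (G/A), 21 (T/C), 23 (C/T), 30 (A/T), 31 (G/A), 36 (A/T).

8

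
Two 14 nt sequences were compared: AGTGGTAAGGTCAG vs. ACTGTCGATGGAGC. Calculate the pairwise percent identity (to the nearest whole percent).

36%

Mismatches at positions 2, 5, 6, 7, 9, 11, 12, 13, 14 (1-based): 9 of 14.
Identical positions: 5/14 = 35.71% → 36%.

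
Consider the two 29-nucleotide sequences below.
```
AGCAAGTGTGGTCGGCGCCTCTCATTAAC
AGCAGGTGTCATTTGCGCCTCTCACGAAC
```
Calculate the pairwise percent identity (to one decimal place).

75.9%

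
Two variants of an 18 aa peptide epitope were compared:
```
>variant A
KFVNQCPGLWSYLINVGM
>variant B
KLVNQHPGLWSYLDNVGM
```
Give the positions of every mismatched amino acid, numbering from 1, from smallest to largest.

Differences at position 2 (F→L), position 6 (C→H), position 14 (I→D).

2, 6, 14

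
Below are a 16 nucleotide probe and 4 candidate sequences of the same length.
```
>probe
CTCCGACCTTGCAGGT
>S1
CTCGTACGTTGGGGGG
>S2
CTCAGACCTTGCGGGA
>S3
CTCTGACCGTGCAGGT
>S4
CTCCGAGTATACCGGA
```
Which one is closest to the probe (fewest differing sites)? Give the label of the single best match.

S1 differs at 6 sites; S2 differs at 3 sites; S3 differs at 2 sites; S4 differs at 6 sites. The closest is S3.

S3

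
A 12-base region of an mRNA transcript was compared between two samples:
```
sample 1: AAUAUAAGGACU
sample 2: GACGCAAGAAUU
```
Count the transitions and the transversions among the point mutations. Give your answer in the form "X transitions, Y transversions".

6 transitions, 0 transversions

Mismatches (1-based):
base 1: A→G (purine→purine, transition)
base 3: U→C (pyrimidine→pyrimidine, transition)
base 4: A→G (purine→purine, transition)
base 5: U→C (pyrimidine→pyrimidine, transition)
base 9: G→A (purine→purine, transition)
base 11: C→U (pyrimidine→pyrimidine, transition)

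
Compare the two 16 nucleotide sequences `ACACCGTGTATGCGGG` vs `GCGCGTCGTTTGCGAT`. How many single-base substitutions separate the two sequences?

Comparing position by position, 8 bases differ: 1 (A/G), 3 (A/G), 5 (C/G), 6 (G/T), 7 (T/C), 10 (A/T), 15 (G/A), 16 (G/T).

8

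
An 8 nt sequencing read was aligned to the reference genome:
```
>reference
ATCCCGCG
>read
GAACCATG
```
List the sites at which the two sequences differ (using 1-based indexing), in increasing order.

1, 2, 3, 6, 7

Scanning 1-based: 1: A/G; 2: T/A; 3: C/A; 6: G/A; 7: C/T.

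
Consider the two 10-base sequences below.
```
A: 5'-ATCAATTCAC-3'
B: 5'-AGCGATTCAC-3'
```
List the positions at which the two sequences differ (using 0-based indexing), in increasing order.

Scanning 0-based: 1: T/G; 3: A/G.

1, 3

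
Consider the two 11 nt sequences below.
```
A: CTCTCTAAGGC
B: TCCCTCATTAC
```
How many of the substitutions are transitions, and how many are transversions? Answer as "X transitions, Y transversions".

Mismatches (1-based):
site 1: C→T (pyrimidine→pyrimidine, transition)
site 2: T→C (pyrimidine→pyrimidine, transition)
site 4: T→C (pyrimidine→pyrimidine, transition)
site 5: C→T (pyrimidine→pyrimidine, transition)
site 6: T→C (pyrimidine→pyrimidine, transition)
site 8: A→T (purine→pyrimidine, transversion)
site 9: G→T (purine→pyrimidine, transversion)
site 10: G→A (purine→purine, transition)

6 transitions, 2 transversions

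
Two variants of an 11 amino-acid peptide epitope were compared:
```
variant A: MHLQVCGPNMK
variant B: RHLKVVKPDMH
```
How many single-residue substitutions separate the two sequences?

6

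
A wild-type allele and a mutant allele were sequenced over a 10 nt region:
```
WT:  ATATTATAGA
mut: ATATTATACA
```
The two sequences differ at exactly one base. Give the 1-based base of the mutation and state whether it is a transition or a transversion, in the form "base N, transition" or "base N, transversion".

base 9, transversion

Base 9 changes G→C. G is a purine and C is a pyrimidine, so this is a transversion.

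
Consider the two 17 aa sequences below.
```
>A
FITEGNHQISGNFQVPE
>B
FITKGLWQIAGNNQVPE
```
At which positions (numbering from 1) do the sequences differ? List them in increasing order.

4, 6, 7, 10, 13

Scanning 1-based: 4: E/K; 6: N/L; 7: H/W; 10: S/A; 13: F/N.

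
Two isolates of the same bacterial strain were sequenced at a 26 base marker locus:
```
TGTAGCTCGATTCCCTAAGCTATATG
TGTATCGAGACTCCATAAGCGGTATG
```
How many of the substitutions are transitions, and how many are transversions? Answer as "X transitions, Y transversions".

2 transitions, 5 transversions

Mismatches (1-based):
site 5: G→T (purine→pyrimidine, transversion)
site 7: T→G (pyrimidine→purine, transversion)
site 8: C→A (pyrimidine→purine, transversion)
site 11: T→C (pyrimidine→pyrimidine, transition)
site 15: C→A (pyrimidine→purine, transversion)
site 21: T→G (pyrimidine→purine, transversion)
site 22: A→G (purine→purine, transition)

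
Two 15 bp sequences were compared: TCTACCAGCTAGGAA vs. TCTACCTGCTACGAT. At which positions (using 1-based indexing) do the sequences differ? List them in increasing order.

7, 12, 15

Differences at position 7 (A→T), position 12 (G→C), position 15 (A→T).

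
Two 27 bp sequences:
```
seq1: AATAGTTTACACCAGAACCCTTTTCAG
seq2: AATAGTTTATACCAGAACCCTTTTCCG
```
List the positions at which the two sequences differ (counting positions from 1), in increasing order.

10, 26

Differences at position 10 (C→T), position 26 (A→C).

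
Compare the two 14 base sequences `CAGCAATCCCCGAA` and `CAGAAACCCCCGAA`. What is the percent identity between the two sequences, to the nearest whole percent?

86%

Mismatches at positions 4, 7 (1-based): 2 of 14.
Identical positions: 12/14 = 85.71% → 86%.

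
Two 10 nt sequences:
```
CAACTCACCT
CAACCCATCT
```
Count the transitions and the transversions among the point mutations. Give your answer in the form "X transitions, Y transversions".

Mismatches (1-based):
base 5: T→C (pyrimidine→pyrimidine, transition)
base 8: C→T (pyrimidine→pyrimidine, transition)

2 transitions, 0 transversions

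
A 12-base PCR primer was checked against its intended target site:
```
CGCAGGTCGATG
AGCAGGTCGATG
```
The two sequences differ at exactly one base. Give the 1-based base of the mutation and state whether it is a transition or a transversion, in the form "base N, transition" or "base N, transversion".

base 1, transversion

Base 1 changes C→A. C is a pyrimidine and A is a purine, so this is a transversion.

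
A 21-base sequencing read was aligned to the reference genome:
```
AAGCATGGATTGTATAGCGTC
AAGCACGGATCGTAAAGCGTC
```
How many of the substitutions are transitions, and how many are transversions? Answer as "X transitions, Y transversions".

Mismatches (1-based):
site 6: T→C (pyrimidine→pyrimidine, transition)
site 11: T→C (pyrimidine→pyrimidine, transition)
site 15: T→A (pyrimidine→purine, transversion)

2 transitions, 1 transversion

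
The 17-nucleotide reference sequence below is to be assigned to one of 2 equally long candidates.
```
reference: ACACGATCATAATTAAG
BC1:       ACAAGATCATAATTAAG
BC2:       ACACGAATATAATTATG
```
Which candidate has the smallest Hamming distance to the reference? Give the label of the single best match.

BC1

Hamming distances to reference — BC1: 1; BC2: 3.
Smallest is BC1 with 1 mismatch.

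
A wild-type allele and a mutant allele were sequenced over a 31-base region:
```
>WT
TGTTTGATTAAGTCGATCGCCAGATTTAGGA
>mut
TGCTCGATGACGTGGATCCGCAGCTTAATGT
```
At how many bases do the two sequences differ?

The sequences differ at bases 3, 5, 9, 11, 14, 19, 20, 24, 27, 29, 31 (1-based) — 11 in total.

11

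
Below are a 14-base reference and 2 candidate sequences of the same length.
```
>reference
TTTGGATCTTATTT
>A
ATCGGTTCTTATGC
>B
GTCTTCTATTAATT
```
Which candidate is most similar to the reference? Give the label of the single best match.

A differs at 5 positions; B differs at 7 positions. The closest is A.

A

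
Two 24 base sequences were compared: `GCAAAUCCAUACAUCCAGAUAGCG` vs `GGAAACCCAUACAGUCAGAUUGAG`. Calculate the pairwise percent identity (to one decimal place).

75.0%

Mismatches at positions 2, 6, 14, 15, 21, 23 (1-based): 6 of 24.
Identical positions: 18/24 = 75% → 75.0%.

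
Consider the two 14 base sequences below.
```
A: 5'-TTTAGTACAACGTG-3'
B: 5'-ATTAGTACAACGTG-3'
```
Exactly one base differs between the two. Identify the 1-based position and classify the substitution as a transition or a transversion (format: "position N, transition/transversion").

Position 1 changes T→A. T is a pyrimidine and A is a purine, so this is a transversion.

position 1, transversion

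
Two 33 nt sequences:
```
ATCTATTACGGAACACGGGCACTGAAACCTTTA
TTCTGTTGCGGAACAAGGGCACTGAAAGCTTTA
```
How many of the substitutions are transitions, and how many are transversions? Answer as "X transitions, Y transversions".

2 transitions, 3 transversions

Mismatches (1-based):
site 1: A→T (purine→pyrimidine, transversion)
site 5: A→G (purine→purine, transition)
site 8: A→G (purine→purine, transition)
site 16: C→A (pyrimidine→purine, transversion)
site 28: C→G (pyrimidine→purine, transversion)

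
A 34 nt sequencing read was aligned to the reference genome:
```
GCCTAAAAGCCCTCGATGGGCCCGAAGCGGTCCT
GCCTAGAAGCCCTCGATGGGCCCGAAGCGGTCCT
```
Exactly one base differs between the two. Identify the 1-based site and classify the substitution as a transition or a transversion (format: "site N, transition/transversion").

Site 6 changes A→G. A is a purine and G is a purine, so this is a transition.

site 6, transition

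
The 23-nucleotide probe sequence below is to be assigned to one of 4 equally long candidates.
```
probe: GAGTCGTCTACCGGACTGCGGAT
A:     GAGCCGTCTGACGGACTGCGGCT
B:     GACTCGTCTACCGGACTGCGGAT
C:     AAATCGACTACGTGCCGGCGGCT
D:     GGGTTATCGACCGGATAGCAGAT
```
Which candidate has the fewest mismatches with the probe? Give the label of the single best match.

B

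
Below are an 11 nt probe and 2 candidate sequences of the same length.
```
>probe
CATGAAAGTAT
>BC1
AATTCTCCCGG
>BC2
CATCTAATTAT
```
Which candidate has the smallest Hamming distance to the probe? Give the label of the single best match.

BC1 differs at 9 sites; BC2 differs at 3 sites. The closest is BC2.

BC2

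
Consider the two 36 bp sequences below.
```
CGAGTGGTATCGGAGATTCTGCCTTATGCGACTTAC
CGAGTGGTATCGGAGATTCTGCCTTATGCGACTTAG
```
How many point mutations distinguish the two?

Comparing position by position, 1 base differs: 36 (C/G).

1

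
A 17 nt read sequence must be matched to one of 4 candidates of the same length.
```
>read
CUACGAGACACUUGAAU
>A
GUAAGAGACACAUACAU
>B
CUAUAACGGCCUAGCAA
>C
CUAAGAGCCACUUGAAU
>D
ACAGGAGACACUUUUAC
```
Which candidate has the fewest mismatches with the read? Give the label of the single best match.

Hamming distances to read — A: 5; B: 9; C: 2; D: 6.
Smallest is C with 2 mismatches.

C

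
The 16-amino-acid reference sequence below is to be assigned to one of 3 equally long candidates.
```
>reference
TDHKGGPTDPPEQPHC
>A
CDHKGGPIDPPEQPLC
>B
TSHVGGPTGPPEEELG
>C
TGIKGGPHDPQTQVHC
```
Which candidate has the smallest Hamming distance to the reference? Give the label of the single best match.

A

A differs at 3 positions; B differs at 7 positions; C differs at 6 positions. The closest is A.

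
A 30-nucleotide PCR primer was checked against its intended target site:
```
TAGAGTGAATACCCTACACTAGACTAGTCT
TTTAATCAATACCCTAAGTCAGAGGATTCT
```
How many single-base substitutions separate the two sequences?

The sequences differ at bases 2, 3, 5, 7, 17, 18, 19, 20, 24, 25, 27 (1-based) — 11 in total.

11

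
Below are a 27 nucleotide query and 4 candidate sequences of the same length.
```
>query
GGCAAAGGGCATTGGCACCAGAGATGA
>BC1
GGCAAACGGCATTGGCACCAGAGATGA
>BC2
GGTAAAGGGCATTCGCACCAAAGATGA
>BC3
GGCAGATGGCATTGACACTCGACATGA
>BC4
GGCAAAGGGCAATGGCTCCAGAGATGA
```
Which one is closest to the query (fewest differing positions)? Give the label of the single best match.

BC1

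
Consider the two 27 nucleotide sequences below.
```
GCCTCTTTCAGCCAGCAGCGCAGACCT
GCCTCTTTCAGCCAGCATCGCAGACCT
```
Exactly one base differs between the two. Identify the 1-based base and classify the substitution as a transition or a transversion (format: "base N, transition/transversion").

Base 18 changes G→T. G is a purine and T is a pyrimidine, so this is a transversion.

base 18, transversion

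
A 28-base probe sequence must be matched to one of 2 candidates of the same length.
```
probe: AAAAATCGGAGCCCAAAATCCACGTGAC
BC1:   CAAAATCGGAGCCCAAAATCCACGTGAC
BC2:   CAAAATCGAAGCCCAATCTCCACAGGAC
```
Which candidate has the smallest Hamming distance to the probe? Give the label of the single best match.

BC1

Hamming distances to probe — BC1: 1; BC2: 6.
Smallest is BC1 with 1 mismatch.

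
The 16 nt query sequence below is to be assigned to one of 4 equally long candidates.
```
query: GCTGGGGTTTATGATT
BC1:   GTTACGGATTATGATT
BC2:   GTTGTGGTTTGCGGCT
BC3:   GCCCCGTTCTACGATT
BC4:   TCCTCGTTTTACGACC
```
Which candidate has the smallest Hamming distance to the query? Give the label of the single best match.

BC1

BC1 differs at 4 bases; BC2 differs at 6 bases; BC3 differs at 6 bases; BC4 differs at 8 bases. The closest is BC1.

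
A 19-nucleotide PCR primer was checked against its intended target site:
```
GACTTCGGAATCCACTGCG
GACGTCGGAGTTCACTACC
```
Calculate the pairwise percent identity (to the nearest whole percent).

74%

5 positions differ (4, 10, 12, 17, 19), so 14 of 19 match: 14/19 = 73.68%.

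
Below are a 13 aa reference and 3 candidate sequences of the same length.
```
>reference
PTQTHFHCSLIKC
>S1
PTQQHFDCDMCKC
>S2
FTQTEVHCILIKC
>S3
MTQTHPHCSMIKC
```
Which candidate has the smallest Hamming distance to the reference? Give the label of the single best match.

S3

S1 differs at 5 residues; S2 differs at 4 residues; S3 differs at 3 residues. The closest is S3.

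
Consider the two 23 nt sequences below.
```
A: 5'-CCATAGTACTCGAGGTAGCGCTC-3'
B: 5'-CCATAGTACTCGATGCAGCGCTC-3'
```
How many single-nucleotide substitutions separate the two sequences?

2

The sequences differ at positions 14, 16 (1-based) — 2 in total.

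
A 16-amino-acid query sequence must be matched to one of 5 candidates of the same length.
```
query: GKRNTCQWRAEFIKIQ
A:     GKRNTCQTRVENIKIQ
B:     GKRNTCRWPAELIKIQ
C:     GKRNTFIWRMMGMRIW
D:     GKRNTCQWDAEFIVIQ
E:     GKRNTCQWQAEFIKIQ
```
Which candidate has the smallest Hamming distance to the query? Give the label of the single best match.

E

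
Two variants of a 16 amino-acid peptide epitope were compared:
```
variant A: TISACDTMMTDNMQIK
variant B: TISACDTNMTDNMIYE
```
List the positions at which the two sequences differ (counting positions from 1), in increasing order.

8, 14, 15, 16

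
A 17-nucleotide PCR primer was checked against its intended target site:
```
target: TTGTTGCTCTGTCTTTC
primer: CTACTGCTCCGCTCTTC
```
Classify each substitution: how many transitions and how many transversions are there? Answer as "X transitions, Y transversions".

Transitions (purine↔purine or pyrimidine↔pyrimidine): 1 T→C, 3 G→A, 4 T→C, 10 T→C, 12 T→C, 13 C→T, 14 T→C.
Transversions (purine↔pyrimidine): none.

7 transitions, 0 transversions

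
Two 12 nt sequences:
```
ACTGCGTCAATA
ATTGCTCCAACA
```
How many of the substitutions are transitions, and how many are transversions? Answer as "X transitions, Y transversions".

3 transitions, 1 transversion

Mismatches (1-based):
position 2: C→T (pyrimidine→pyrimidine, transition)
position 6: G→T (purine→pyrimidine, transversion)
position 7: T→C (pyrimidine→pyrimidine, transition)
position 11: T→C (pyrimidine→pyrimidine, transition)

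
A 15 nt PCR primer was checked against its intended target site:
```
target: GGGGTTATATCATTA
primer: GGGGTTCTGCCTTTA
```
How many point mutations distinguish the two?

4

The sequences differ at bases 7, 9, 10, 12 (1-based) — 4 in total.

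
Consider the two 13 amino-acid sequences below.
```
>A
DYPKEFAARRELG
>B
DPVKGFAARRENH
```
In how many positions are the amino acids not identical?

The sequences differ at positions 2, 3, 5, 12, 13 (1-based) — 5 in total.

5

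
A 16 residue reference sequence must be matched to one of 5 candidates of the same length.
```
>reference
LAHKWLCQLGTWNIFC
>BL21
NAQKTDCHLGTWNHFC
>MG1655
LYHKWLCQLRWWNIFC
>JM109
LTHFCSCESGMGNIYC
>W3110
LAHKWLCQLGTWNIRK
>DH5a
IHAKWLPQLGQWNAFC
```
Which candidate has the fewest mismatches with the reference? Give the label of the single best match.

Hamming distances to reference — BL21: 6; MG1655: 3; JM109: 9; W3110: 2; DH5a: 6.
Smallest is W3110 with 2 mismatches.

W3110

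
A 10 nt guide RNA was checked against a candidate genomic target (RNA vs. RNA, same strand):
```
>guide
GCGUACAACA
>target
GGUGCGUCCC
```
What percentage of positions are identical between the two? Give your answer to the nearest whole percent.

20%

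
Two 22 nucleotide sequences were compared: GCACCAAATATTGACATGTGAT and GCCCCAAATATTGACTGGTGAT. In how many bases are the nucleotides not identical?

The sequences differ at bases 3, 16, 17 (1-based) — 3 in total.

3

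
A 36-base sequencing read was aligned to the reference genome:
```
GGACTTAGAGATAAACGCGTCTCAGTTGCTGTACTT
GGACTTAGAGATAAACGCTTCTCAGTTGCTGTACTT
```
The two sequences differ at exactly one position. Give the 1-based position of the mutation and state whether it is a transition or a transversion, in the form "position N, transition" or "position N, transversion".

position 19, transversion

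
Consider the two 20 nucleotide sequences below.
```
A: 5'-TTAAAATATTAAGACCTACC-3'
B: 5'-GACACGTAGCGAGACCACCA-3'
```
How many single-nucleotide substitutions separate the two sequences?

11

Comparing position by position, 11 positions differ: 1 (T/G), 2 (T/A), 3 (A/C), 5 (A/C), 6 (A/G), 9 (T/G), 10 (T/C), 11 (A/G), 17 (T/A), 18 (A/C), 20 (C/A).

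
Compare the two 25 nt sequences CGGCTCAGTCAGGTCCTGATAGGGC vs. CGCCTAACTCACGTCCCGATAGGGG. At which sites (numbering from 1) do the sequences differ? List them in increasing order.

3, 6, 8, 12, 17, 25

Differences at site 3 (G→C), site 6 (C→A), site 8 (G→C), site 12 (G→C), site 17 (T→C), site 25 (C→G).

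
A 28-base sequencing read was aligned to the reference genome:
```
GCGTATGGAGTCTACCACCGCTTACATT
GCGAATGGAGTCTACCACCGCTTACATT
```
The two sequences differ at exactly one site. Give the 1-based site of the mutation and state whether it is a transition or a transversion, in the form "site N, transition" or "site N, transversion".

site 4, transversion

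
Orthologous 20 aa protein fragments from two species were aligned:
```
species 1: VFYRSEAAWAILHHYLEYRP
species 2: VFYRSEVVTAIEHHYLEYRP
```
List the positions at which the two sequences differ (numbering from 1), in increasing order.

7, 8, 9, 12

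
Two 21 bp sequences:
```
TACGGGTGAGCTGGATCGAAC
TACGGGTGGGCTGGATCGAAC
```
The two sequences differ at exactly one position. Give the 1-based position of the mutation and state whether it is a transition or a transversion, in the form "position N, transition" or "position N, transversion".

The sequences differ only at position 9: A→G (purine→purine), a transition.

position 9, transition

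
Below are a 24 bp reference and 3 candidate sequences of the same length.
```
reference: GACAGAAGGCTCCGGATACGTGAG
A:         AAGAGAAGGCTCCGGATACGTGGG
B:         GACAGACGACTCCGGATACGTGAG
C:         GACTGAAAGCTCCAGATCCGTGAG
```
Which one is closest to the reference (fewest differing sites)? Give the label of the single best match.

Hamming distances to reference — A: 3; B: 2; C: 4.
Smallest is B with 2 mismatches.

B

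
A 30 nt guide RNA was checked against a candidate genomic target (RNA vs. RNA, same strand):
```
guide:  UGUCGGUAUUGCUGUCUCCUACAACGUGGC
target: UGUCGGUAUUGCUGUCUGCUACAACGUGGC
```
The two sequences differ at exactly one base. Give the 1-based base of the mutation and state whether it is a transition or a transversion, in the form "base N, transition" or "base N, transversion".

base 18, transversion

The sequences differ only at base 18: C→G (pyrimidine→purine), a transversion.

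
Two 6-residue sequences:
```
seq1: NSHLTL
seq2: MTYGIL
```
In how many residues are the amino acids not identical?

The sequences differ at residues 1, 2, 3, 4, 5 (1-based) — 5 in total.

5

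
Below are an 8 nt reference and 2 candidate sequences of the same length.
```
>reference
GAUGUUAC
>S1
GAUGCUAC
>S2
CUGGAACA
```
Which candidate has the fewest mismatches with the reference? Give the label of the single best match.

S1

S1 differs at 1 site; S2 differs at 7 sites. The closest is S1.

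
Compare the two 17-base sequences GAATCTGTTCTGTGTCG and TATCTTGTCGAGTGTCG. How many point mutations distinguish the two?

7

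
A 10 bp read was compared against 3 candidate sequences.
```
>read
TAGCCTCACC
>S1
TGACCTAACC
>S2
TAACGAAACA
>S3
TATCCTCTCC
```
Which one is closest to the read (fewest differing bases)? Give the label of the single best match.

S3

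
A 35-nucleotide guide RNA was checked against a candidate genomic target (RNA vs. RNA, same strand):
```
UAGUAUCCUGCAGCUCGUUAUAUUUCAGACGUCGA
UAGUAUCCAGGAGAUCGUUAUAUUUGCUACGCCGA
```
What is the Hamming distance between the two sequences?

Mismatches (1-based): site 9: U→A; site 11: C→G; site 14: C→A; site 26: C→G; site 27: A→C; site 28: G→U; site 32: U→C.

7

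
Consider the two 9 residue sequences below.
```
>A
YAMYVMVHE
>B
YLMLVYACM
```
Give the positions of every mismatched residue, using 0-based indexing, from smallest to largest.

1, 3, 5, 6, 7, 8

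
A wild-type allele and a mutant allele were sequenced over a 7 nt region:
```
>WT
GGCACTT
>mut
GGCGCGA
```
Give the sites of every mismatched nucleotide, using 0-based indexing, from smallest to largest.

Scanning 0-based: 3: A/G; 5: T/G; 6: T/A.

3, 5, 6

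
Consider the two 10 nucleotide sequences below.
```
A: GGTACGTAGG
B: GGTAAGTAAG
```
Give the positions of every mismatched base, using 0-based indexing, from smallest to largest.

4, 8

Differences at position 4 (C→A), position 8 (G→A).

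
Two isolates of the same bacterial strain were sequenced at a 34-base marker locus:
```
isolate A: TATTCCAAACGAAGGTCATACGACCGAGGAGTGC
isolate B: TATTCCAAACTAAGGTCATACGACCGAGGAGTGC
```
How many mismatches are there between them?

The sequences differ at sites 11 (1-based) — 1 in total.

1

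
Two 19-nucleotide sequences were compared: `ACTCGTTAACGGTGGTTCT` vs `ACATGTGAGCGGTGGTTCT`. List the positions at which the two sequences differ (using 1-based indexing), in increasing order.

Scanning 1-based: 3: T/A; 4: C/T; 7: T/G; 9: A/G.

3, 4, 7, 9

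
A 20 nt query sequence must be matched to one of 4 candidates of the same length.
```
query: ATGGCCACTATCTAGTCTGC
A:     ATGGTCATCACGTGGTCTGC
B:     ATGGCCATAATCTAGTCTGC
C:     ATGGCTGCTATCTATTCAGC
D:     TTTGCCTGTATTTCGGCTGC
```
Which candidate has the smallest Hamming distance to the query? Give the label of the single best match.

B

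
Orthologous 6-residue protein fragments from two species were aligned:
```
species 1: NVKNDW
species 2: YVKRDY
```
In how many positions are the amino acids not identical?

3

Comparing position by position, 3 positions differ: 1 (N/Y), 4 (N/R), 6 (W/Y).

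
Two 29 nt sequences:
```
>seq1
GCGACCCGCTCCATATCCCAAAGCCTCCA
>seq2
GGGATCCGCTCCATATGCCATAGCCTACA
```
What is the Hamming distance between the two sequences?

5

Comparing position by position, 5 sites differ: 2 (C/G), 5 (C/T), 17 (C/G), 21 (A/T), 27 (C/A).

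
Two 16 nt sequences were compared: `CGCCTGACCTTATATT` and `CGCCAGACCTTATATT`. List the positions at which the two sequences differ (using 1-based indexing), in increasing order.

5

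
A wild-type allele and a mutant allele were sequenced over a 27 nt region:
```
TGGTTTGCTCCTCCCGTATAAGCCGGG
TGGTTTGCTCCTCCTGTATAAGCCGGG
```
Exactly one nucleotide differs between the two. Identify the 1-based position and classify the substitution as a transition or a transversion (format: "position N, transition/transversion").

The sequences differ only at position 15: C→T (pyrimidine→pyrimidine), a transition.

position 15, transition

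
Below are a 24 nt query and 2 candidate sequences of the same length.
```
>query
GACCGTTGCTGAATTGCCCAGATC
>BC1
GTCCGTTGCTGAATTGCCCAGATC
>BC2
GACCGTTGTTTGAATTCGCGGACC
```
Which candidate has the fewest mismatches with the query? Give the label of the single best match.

BC1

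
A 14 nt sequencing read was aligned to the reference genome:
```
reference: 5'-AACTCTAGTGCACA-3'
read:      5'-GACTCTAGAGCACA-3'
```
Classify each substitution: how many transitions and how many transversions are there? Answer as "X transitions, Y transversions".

1 transition, 1 transversion

Transitions (purine↔purine or pyrimidine↔pyrimidine): 1 A→G.
Transversions (purine↔pyrimidine): 9 T→A.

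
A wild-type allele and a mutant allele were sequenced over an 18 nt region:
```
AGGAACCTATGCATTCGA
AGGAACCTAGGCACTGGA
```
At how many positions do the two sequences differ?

Comparing position by position, 3 positions differ: 10 (T/G), 14 (T/C), 16 (C/G).

3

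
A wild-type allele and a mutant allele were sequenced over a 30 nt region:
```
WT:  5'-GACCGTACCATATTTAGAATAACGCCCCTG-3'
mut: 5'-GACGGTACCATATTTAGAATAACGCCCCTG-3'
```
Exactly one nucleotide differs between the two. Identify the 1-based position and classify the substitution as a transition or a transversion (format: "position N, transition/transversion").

position 4, transversion

Position 4 changes C→G. C is a pyrimidine and G is a purine, so this is a transversion.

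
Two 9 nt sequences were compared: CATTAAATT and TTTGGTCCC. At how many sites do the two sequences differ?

8

The sequences differ at sites 1, 2, 4, 5, 6, 7, 8, 9 (1-based) — 8 in total.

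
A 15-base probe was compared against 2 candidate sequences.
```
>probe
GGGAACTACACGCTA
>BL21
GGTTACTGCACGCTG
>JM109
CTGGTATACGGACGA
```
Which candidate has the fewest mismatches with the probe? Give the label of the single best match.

BL21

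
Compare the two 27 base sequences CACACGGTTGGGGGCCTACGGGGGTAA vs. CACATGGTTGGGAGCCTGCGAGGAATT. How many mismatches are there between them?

8

Comparing position by position, 8 sites differ: 5 (C/T), 13 (G/A), 18 (A/G), 21 (G/A), 24 (G/A), 25 (T/A), 26 (A/T), 27 (A/T).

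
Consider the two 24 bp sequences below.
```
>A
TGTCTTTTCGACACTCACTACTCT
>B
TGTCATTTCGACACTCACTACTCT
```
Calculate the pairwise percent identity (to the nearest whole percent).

96%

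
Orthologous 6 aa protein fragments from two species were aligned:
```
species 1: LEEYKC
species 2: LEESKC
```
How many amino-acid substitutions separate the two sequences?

The sequences differ at positions 4 (1-based) — 1 in total.

1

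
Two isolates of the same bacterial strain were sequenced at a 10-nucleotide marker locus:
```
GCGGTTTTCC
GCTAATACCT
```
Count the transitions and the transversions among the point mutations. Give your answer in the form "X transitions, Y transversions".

Transitions (purine↔purine or pyrimidine↔pyrimidine): 4 G→A, 8 T→C, 10 C→T.
Transversions (purine↔pyrimidine): 3 G→T, 5 T→A, 7 T→A.

3 transitions, 3 transversions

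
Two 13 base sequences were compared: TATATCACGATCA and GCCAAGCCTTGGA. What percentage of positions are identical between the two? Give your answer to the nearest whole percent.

Mismatches at positions 1, 2, 3, 5, 6, 7, 9, 10, 11, 12 (1-based): 10 of 13.
Identical positions: 3/13 = 23.08% → 23%.

23%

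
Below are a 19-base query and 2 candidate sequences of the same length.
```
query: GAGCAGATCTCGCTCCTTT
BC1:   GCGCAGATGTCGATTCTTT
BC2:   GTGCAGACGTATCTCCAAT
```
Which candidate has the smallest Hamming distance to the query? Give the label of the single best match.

BC1

BC1 differs at 4 bases; BC2 differs at 7 bases. The closest is BC1.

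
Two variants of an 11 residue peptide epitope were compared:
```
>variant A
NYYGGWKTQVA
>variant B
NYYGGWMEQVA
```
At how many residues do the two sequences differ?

2

Comparing position by position, 2 residues differ: 7 (K/M), 8 (T/E).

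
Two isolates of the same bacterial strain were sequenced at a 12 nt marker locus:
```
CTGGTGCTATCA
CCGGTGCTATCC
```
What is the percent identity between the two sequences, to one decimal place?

83.3%

2 positions differ (2, 12), so 10 of 12 match: 10/12 = 83.33%.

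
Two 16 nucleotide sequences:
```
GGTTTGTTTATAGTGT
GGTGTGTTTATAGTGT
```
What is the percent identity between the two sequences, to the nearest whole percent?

Mismatch at position 4 (1-based): 1 of 16.
Identical positions: 15/16 = 93.75% → 94%.

94%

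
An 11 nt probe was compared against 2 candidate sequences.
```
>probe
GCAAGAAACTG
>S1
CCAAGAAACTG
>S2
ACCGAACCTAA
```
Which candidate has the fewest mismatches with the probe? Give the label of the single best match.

Hamming distances to probe — S1: 1; S2: 9.
Smallest is S1 with 1 mismatch.

S1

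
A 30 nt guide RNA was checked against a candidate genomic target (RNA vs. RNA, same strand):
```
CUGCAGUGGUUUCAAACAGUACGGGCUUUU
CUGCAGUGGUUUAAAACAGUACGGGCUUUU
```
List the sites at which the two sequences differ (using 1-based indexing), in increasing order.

Scanning 1-based: 13: C/A.

13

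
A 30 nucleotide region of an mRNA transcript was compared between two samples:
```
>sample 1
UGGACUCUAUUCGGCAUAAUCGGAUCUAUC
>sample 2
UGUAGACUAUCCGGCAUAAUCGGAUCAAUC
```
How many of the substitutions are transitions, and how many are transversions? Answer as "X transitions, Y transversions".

1 transition, 4 transversions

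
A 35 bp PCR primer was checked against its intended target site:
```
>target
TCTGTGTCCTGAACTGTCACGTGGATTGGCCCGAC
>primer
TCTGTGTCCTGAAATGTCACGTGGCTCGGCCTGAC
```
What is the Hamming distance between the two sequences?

Mismatches (1-based): base 14: C→A; base 25: A→C; base 27: T→C; base 32: C→T.

4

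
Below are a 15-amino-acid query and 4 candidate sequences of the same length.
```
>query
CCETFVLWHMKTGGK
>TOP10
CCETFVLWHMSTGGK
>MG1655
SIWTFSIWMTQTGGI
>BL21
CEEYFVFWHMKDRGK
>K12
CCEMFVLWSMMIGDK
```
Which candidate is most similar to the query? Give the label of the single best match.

TOP10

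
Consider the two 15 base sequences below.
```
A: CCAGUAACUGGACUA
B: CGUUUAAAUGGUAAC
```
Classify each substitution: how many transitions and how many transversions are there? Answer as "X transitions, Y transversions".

0 transitions, 8 transversions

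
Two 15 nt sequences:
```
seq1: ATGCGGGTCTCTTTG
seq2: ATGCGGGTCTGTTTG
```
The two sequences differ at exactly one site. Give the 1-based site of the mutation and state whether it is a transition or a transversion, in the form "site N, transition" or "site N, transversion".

site 11, transversion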